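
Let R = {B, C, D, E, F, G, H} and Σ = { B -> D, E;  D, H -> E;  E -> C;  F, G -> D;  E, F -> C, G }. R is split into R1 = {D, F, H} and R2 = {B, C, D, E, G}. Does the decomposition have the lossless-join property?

Common attributes: R1 ∩ R2 = {D}.
No dependency enlarges {D}, so (D)⁺ = {D}.
The closure contains neither all of R1 = {D, F, H} nor all of R2 = {B, C, D, E, G}, so the common attributes are not a superkey of either fragment. The join is lossy.

No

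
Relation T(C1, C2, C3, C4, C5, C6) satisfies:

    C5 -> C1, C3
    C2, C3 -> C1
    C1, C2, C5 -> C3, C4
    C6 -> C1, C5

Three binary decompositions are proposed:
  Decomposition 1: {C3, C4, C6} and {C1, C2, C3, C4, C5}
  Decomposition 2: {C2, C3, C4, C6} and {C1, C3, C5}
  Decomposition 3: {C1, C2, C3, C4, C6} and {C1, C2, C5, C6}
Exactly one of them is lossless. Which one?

Decomposition 1: common = {C3, C4}, closure = {C3, C4} → lossy.
Decomposition 2: common = {C3}, closure = {C3} → lossy.
Decomposition 3: common = {C1, C2, C6}, closure = {C1, C2, C3, C4, C5, C6} → lossless.

Decomposition 3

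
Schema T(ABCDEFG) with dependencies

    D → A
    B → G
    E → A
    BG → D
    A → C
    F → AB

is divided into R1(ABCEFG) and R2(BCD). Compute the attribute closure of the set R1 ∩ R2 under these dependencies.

R1 ∩ R2 = {BC}.
B → G applies, adding G
BG → D applies, adding D
D → A applies, adding A
Closure: {ABCDG}.

ABCDG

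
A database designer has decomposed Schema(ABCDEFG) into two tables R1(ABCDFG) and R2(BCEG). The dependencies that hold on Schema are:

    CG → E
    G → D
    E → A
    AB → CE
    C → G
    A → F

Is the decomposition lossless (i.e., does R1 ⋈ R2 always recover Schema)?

Common attributes: R1 ∩ R2 = {BCG}.
Closure of {BCG}: CG → E applies, adding E; G → D applies, adding D; E → A applies, adding A; A → F applies, adding F. So (BCG)⁺ = {ABCDEFG}.
This closure contains every attribute of R1, so R1 ∩ R2 → R1. The join is lossless.

Yes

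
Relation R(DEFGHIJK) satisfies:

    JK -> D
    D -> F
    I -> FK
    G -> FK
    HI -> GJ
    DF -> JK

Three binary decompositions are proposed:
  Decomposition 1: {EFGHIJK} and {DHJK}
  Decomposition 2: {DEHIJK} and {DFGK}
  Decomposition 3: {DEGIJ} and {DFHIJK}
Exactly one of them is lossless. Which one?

Decomposition 1: common = {HJK}, closure = {DFHJK} → lossless.
Decomposition 2: common = {DK}, closure = {DFJK} → lossy.
Decomposition 3: common = {DIJ}, closure = {DFIJK} → lossy.

Decomposition 1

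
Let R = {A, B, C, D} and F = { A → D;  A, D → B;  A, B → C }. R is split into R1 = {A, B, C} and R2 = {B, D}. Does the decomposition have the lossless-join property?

Common attributes: R1 ∩ R2 = {B}.
No dependency enlarges {B}, so (B)⁺ = {B}.
The closure contains neither all of R1 = {A, B, C} nor all of R2 = {B, D}, so the common attributes are not a superkey of either fragment. The join is lossy.

No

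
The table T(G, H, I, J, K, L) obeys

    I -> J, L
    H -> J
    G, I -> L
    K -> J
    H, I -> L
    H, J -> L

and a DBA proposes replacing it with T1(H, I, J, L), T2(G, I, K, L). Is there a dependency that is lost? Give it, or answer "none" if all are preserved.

Check K → J: no single fragment contains all of {J, K}, and the restricted closure of {K} across the fragments never reaches {J}.
I → J, L is preserved.
H → J is preserved.
G, I → L is preserved.
H, I → L is preserved.
H, J → L is preserved.

K -> J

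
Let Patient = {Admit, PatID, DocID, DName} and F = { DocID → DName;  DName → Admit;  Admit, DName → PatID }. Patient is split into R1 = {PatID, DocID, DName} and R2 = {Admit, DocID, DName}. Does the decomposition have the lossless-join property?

Yes

Common attributes: R1 ∩ R2 = {DocID, DName}.
Closure of {DocID, DName}: DName → Admit applies, adding Admit; Admit, DName → PatID applies, adding PatID. So (DocID, DName)⁺ = {Admit, PatID, DocID, DName}.
This closure contains every attribute of R1, so R1 ∩ R2 → R1. The join is lossless.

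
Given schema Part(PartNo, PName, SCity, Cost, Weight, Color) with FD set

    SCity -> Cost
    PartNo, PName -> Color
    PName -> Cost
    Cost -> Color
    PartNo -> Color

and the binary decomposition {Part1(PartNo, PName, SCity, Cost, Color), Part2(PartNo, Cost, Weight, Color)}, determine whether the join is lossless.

Common attributes: Part1 ∩ Part2 = {PartNo, Cost, Color}.
No dependency enlarges {PartNo, Cost, Color}, so (PartNo, Cost, Color)⁺ = {PartNo, Cost, Color}.
The closure contains neither all of Part1 = {PartNo, PName, SCity, Cost, Color} nor all of Part2 = {PartNo, Cost, Weight, Color}, so the common attributes are not a superkey of either fragment. The join is lossy.

No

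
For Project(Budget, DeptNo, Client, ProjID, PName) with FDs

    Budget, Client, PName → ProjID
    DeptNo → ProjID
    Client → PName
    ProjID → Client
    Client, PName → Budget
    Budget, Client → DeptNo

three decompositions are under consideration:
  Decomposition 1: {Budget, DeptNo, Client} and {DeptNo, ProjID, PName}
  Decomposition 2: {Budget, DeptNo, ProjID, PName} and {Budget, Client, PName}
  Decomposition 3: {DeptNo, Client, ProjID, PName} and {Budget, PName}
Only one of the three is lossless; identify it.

Decomposition 1

Decomposition 1: common = {DeptNo}, closure = {Budget, DeptNo, Client, ProjID, PName} → lossless.
Decomposition 2: common = {Budget, PName}, closure = {Budget, PName} → lossy.
Decomposition 3: common = {PName}, closure = {PName} → lossy.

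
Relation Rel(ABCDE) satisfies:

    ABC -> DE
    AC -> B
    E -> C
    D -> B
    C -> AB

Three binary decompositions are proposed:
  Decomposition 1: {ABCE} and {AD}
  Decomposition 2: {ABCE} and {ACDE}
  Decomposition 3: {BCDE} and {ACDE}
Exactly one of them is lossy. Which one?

Decomposition 1

Decomposition 1: common = {A}, closure = {A} → lossy.
Decomposition 2: common = {ACE}, closure = {ABCDE} → lossless.
Decomposition 3: common = {CDE}, closure = {ABCDE} → lossless.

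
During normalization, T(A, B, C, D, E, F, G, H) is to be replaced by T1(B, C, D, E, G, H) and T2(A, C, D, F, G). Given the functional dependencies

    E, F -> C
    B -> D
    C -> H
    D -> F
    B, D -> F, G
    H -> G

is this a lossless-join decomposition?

No

Common attributes: T1 ∩ T2 = {C, D, G}.
Closure of {C, D, G}: C → H applies, adding H; D → F applies, adding F. So (C, D, G)⁺ = {C, D, F, G, H}.
The closure contains neither all of T1 = {B, C, D, E, G, H} nor all of T2 = {A, C, D, F, G}, so the common attributes are not a superkey of either fragment. The join is lossy.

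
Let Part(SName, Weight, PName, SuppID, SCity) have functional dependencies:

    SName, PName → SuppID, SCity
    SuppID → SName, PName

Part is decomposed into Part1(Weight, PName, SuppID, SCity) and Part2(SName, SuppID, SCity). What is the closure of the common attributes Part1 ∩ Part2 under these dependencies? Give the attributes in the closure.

Part1 ∩ Part2 = {SuppID, SCity}.
SuppID → SName, PName applies, adding SName, PName
Closure: {SName, PName, SuppID, SCity}.

SName, PName, SuppID, SCity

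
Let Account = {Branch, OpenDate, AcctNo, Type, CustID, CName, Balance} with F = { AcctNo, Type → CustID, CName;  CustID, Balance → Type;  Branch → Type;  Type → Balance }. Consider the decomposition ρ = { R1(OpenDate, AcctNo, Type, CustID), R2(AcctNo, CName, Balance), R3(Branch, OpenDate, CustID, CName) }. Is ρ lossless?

Chase test. Columns are Branch, OpenDate, AcctNo, Type, CustID, CName, Balance; row i has aⱼ where attribute j ∈ Ri, else bᵢⱼ.
Initial tableau (one row per fragment):
  row 1: b11 a2 a3 a4 a5 b16 b17
  row 2: b21 b22 a3 b24 b25 a6 a7
  row 3: a1 a2 b33 b34 a5 a6 b37
No row becomes fully distinguished — the join is lossy.

No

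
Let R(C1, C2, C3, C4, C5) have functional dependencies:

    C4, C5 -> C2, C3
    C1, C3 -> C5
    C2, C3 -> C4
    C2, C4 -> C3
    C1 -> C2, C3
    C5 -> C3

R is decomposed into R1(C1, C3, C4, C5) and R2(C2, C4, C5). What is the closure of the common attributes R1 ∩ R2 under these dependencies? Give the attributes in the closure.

R1 ∩ R2 = {C4, C5}.
C4, C5 → C2, C3 applies, adding C2, C3
Closure: {C2, C3, C4, C5}.

C2, C3, C4, C5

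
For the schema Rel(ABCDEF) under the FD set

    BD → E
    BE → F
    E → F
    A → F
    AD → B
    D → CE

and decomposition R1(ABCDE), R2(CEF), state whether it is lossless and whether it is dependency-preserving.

Lossless test: (CE)⁺ = {CEF}, which contains all of one fragment — lossless.
Dependency preservation: the restricted closure of {A} across the fragments never reaches {F}, so A → F cannot be enforced without a join — not preserved.

lossless but not dependency-preserving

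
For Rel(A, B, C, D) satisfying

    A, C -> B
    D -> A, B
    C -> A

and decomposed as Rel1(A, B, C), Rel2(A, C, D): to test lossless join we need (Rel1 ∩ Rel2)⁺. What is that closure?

A, B, C

Rel1 ∩ Rel2 = {A, C}.
A, C → B applies, adding B
Closure: {A, B, C}.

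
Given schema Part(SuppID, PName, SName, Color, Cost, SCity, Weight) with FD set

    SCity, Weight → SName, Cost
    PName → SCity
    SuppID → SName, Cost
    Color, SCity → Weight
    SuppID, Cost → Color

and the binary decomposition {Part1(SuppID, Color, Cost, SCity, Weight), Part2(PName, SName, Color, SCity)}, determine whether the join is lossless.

No

Common attributes: Part1 ∩ Part2 = {Color, SCity}.
Closure of {Color, SCity}: Color, SCity → Weight applies, adding Weight; SCity, Weight → SName, Cost applies, adding SName, Cost. So (Color, SCity)⁺ = {SName, Color, Cost, SCity, Weight}.
The closure contains neither all of Part1 = {SuppID, Color, Cost, SCity, Weight} nor all of Part2 = {PName, SName, Color, SCity}, so the common attributes are not a superkey of either fragment. The join is lossy.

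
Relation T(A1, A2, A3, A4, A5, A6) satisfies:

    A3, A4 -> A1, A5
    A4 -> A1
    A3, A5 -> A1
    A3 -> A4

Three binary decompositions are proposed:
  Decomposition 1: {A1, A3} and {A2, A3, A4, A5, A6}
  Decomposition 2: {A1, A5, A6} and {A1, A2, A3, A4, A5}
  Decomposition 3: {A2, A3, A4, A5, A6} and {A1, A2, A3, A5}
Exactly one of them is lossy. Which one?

Decomposition 1: common = {A3}, closure = {A1, A3, A4, A5} → lossless.
Decomposition 2: common = {A1, A5}, closure = {A1, A5} → lossy.
Decomposition 3: common = {A2, A3, A5}, closure = {A1, A2, A3, A4, A5} → lossless.

Decomposition 2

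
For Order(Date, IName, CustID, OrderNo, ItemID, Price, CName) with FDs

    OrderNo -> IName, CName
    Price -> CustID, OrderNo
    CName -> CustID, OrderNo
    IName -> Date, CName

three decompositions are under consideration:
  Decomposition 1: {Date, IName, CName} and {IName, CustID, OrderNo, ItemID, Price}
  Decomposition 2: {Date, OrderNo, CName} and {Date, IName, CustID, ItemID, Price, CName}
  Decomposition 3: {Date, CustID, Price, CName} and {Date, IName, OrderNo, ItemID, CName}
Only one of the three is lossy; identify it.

Decomposition 3

Decomposition 1: common = {IName}, closure = {Date, IName, CustID, OrderNo, CName} → lossless.
Decomposition 2: common = {Date, CName}, closure = {Date, IName, CustID, OrderNo, CName} → lossless.
Decomposition 3: common = {Date, CName}, closure = {Date, IName, CustID, OrderNo, CName} → lossy.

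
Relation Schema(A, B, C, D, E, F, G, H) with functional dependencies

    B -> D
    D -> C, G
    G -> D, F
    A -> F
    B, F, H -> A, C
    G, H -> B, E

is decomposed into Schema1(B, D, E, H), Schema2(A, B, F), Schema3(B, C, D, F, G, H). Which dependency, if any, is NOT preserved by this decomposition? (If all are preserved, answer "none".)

Check B, F, H → A, C: no single fragment contains all of {A, B, C, F, H}, and the restricted closure of {B, F, H} across the fragments never reaches {A, C}.
B → D is preserved.
D → C, G is preserved.
G → D, F is preserved.
A → F is preserved.
G, H → B, E is preserved.

B, F, H -> A, C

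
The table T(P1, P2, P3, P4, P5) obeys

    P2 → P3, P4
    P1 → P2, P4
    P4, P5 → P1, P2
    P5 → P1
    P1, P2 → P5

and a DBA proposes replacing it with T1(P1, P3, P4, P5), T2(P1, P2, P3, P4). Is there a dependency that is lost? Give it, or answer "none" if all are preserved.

P2 → P3, P4 lies within T2.
P1 → P2, P4 lies within T2.
P4, P5 → P1, P2: restricted closure across fragments reaches P1, P2.
P5 → P1 lies within T1.
P1, P2 → P5: restricted closure across fragments reaches P5.
Every dependency is enforceable on the fragments, so the decomposition is dependency-preserving.

none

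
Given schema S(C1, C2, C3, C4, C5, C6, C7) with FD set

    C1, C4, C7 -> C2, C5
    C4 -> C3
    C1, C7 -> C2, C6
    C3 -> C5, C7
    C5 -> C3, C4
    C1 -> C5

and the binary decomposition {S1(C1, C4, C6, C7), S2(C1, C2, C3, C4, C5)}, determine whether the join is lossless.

Yes

Common attributes: S1 ∩ S2 = {C1, C4}.
Closure of {C1, C4}: C4 → C3 applies, adding C3; C3 → C5, C7 applies, adding C5, C7; C1, C4, C7 → C2, C5 applies, adding C2; C1, C7 → C2, C6 applies, adding C6. So (C1, C4)⁺ = {C1, C2, C3, C4, C5, C6, C7}.
This closure contains every attribute of S1, so S1 ∩ S2 → S1. The join is lossless.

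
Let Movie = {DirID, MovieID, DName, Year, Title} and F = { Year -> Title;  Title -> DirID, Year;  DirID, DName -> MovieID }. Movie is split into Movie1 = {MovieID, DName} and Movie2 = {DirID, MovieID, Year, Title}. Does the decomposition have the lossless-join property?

Common attributes: Movie1 ∩ Movie2 = {MovieID}.
No dependency enlarges {MovieID}, so (MovieID)⁺ = {MovieID}.
The closure contains neither all of Movie1 = {MovieID, DName} nor all of Movie2 = {DirID, MovieID, Year, Title}, so the common attributes are not a superkey of either fragment. The join is lossy.

No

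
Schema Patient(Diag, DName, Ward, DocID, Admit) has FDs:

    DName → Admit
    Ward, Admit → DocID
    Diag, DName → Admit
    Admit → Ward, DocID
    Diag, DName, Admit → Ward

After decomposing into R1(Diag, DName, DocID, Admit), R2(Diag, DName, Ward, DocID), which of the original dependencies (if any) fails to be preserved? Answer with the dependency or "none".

Admit → Ward, DocID

Check Admit → Ward, DocID: no single fragment contains all of {Ward, DocID, Admit}, and the restricted closure of {Admit} across the fragments never reaches {Ward, DocID}.
DName → Admit is preserved.
Ward, Admit → DocID is preserved.
Diag, DName → Admit is preserved.
Diag, DName, Admit → Ward is preserved.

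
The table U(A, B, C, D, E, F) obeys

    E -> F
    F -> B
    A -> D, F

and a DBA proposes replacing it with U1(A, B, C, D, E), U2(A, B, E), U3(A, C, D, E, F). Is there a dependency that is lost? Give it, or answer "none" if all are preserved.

Check F → B: no single fragment contains all of {B, F}, and the restricted closure of {F} across the fragments never reaches {B}.
E → F is preserved.
A → D, F is preserved.

F -> B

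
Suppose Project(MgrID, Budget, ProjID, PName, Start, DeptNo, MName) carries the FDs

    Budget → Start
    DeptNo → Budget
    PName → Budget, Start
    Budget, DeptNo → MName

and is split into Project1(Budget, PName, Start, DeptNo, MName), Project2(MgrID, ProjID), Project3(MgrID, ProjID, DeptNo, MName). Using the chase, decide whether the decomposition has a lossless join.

Chase test. Columns are MgrID, Budget, ProjID, PName, Start, DeptNo, MName; row i has aⱼ where attribute j ∈ Projecti, else bᵢⱼ.
Initial tableau (one row per fragment):
  row 1: b11 a2 b13 a4 a5 a6 a7
  row 2: a1 b22 a3 b24 b25 b26 b27
  row 3: a1 b32 a3 b34 b35 a6 a7
Rows 1 and 3 agree on DeptNo; apply DeptNo→Budget and equate their Budget entries.
Rows 1 and 3 agree on Budget; apply Budget→Start and equate their Start entries.
No row becomes fully distinguished — the join is lossy.

No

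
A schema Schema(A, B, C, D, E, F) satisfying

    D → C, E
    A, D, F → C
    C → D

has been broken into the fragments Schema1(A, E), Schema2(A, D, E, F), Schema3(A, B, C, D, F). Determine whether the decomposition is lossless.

Chase test. Columns are A, B, C, D, E, F; row i has aⱼ where attribute j ∈ Schemai, else bᵢⱼ.
Initial tableau (one row per fragment):
  row 1: a1 b12 b13 b14 a5 b16
  row 2: a1 b22 b23 a4 a5 a6
  row 3: a1 a2 a3 a4 b35 a6
Rows 2 and 3 agree on D; apply D→C, E and equate their C, E entries.
Row 3 is now all distinguished symbols — the join is lossless.

Yes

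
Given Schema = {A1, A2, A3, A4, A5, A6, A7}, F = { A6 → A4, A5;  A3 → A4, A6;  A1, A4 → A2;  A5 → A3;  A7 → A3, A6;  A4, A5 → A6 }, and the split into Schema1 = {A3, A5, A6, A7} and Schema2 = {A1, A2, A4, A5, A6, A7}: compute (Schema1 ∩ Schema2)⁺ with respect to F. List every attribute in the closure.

A3, A4, A5, A6, A7

Schema1 ∩ Schema2 = {A5, A6, A7}.
A6 → A4, A5 applies, adding A4
A5 → A3 applies, adding A3
Closure: {A3, A4, A5, A6, A7}.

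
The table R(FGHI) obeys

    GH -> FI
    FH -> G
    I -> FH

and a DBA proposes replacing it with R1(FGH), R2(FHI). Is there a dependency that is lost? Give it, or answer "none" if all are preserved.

none

GH → FI: restricted closure across fragments reaches FI.
FH → G lies within R1.
I → FH lies within R2.
Every dependency is enforceable on the fragments, so the decomposition is dependency-preserving.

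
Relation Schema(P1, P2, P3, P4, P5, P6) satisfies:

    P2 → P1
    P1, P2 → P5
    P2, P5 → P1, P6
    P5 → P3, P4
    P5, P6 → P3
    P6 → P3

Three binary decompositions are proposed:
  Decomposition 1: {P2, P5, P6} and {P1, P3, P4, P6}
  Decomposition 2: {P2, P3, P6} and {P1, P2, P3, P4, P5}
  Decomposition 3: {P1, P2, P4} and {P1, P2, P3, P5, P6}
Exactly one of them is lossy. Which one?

Decomposition 1

Decomposition 1: common = {P6}, closure = {P3, P6} → lossy.
Decomposition 2: common = {P2, P3}, closure = {P1, P2, P3, P4, P5, P6} → lossless.
Decomposition 3: common = {P1, P2}, closure = {P1, P2, P3, P4, P5, P6} → lossless.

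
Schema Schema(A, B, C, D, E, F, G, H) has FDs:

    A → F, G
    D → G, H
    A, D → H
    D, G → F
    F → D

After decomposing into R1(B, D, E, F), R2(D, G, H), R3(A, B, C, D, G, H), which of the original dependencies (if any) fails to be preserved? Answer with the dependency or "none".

none

A → F, G: restricted closure across fragments reaches F, G.
D → G, H lies within R2.
A, D → H lies within R3.
D, G → F: restricted closure across fragments reaches F.
F → D lies within R1.
Every dependency is enforceable on the fragments, so the decomposition is dependency-preserving.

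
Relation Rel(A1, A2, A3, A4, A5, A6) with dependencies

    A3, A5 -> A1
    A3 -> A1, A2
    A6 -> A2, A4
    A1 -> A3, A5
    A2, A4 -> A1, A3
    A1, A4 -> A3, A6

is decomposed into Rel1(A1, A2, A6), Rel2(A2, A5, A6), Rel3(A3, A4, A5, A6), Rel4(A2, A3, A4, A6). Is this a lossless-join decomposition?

Chase test. Columns are A1, A2, A3, A4, A5, A6; row i has aⱼ where attribute j ∈ Reli, else bᵢⱼ.
Initial tableau (one row per fragment):
  row 1: a1 a2 b13 b14 b15 a6
  row 2: b21 a2 b23 b24 a5 a6
  row 3: b31 b32 a3 a4 a5 a6
  row 4: b41 a2 a3 a4 b45 a6
Rows 3 and 4 agree on A3; apply A3→A1, A2 and equate their A1, A2 entries.
Rows 1 and 2 agree on A6; apply A6→A2, A4 and equate their A2, A4 entries.
Rows 1 and 3 agree on A6; apply A6→A2, A4 and equate their A2, A4 entries.
Rows 3 and 4 agree on A1; apply A1→A3, A5 and equate their A3, A5 entries.
Rows 1 and 2 agree on A2, A4; apply A2, A4→A1, A3 and equate their A1, A3 entries.
Rows 1 and 3 agree on A2, A4; apply A2, A4→A1, A3 and equate their A1, A3 entries.
Rows 1 and 2 agree on A1; apply A1→A3, A5 and equate their A3, A5 entries.
Row 1 is now all distinguished symbols — the join is lossless.

Yes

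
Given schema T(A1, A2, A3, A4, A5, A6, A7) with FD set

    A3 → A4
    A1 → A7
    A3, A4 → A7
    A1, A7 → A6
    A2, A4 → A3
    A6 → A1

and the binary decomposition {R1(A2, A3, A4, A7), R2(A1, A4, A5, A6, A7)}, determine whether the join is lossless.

Common attributes: R1 ∩ R2 = {A4, A7}.
No dependency enlarges {A4, A7}, so (A4, A7)⁺ = {A4, A7}.
The closure contains neither all of R1 = {A2, A3, A4, A7} nor all of R2 = {A1, A4, A5, A6, A7}, so the common attributes are not a superkey of either fragment. The join is lossy.

No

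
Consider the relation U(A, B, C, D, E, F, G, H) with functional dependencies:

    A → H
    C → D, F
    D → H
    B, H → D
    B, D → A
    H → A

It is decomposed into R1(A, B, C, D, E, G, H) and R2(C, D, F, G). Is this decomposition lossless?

Yes

Common attributes: R1 ∩ R2 = {C, D, G}.
Closure of {C, D, G}: C → D, F applies, adding F; D → H applies, adding H; H → A applies, adding A. So (C, D, G)⁺ = {A, C, D, F, G, H}.
This closure contains every attribute of R2, so R1 ∩ R2 → R2. The join is lossless.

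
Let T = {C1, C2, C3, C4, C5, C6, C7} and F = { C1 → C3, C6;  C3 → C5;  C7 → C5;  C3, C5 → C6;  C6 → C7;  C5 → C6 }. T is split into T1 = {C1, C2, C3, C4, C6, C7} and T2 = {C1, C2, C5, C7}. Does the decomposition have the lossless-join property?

Common attributes: T1 ∩ T2 = {C1, C2, C7}.
Closure of {C1, C2, C7}: C1 → C3, C6 applies, adding C3, C6; C3 → C5 applies, adding C5. So (C1, C2, C7)⁺ = {C1, C2, C3, C5, C6, C7}.
This closure contains every attribute of T2, so T1 ∩ T2 → T2. The join is lossless.

Yes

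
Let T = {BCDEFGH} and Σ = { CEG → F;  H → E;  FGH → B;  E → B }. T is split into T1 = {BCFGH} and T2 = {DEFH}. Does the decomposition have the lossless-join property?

No

Common attributes: T1 ∩ T2 = {FH}.
Closure of {FH}: H → E applies, adding E; E → B applies, adding B. So (FH)⁺ = {BEFH}.
The closure contains neither all of T1 = {BCFGH} nor all of T2 = {DEFH}, so the common attributes are not a superkey of either fragment. The join is lossy.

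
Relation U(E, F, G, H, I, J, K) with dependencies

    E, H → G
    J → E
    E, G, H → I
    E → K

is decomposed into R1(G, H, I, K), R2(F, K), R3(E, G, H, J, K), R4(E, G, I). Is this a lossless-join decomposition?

Chase test. Columns are E, F, G, H, I, J, K; row i has aⱼ where attribute j ∈ Ri, else bᵢⱼ.
Initial tableau (one row per fragment):
  row 1: b11 b12 a3 a4 a5 b16 a7
  row 2: b21 a2 b23 b24 b25 b26 a7
  row 3: a1 b32 a3 a4 b35 a6 a7
  row 4: a1 b42 a3 b44 a5 b46 b47
Rows 3 and 4 agree on E; apply E→K and equate their K entries.
No row becomes fully distinguished — the join is lossy.

No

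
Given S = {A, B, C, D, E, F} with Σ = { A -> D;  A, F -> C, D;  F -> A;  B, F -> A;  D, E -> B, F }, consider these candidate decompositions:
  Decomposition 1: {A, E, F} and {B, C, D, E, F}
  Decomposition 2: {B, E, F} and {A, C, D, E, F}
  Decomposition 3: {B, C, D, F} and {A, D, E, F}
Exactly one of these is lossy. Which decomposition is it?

Decomposition 3

Decomposition 1: common = {E, F}, closure = {A, B, C, D, E, F} → lossless.
Decomposition 2: common = {E, F}, closure = {A, B, C, D, E, F} → lossless.
Decomposition 3: common = {D, F}, closure = {A, C, D, F} → lossy.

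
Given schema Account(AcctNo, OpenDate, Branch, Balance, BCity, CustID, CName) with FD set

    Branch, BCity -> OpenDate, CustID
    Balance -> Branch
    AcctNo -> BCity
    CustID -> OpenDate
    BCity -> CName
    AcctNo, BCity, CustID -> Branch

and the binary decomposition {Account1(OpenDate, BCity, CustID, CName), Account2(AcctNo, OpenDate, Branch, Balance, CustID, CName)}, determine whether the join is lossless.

No

Common attributes: Account1 ∩ Account2 = {OpenDate, CustID, CName}.
No dependency enlarges {OpenDate, CustID, CName}, so (OpenDate, CustID, CName)⁺ = {OpenDate, CustID, CName}.
The closure contains neither all of Account1 = {OpenDate, BCity, CustID, CName} nor all of Account2 = {AcctNo, OpenDate, Branch, Balance, CustID, CName}, so the common attributes are not a superkey of either fragment. The join is lossy.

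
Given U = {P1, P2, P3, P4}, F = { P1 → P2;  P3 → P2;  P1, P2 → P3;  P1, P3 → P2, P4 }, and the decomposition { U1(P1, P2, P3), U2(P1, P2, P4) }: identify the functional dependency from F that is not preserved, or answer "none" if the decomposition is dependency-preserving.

none

P1 → P2 lies within U1.
P3 → P2 lies within U1.
P1, P2 → P3 lies within U1.
P1, P3 → P2, P4: restricted closure across fragments reaches P2, P4.
Every dependency is enforceable on the fragments, so the decomposition is dependency-preserving.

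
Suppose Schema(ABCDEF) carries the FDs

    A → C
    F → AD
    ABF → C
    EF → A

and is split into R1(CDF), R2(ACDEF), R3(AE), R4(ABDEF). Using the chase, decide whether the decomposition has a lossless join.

Yes

Chase test. Columns are ABCDEF; row i has aⱼ where attribute j ∈ Ri, else bᵢⱼ.
Initial tableau (one row per fragment):
  row 1: b11 b12 a3 a4 b15 a6
  row 2: a1 b22 a3 a4 a5 a6
  row 3: a1 b32 b33 b34 a5 b36
  row 4: a1 a2 b43 a4 a5 a6
Rows 2 and 3 agree on A; apply A→C and equate their C entries.
Rows 2 and 4 agree on A; apply A→C and equate their C entries.
Rows 1 and 2 agree on F; apply F→AD and equate their AD entries.
Row 4 is now all distinguished symbols — the join is lossless.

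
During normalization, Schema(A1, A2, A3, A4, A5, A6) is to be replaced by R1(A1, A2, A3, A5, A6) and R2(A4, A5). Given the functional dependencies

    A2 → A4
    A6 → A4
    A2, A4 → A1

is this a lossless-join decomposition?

Common attributes: R1 ∩ R2 = {A5}.
No dependency enlarges {A5}, so (A5)⁺ = {A5}.
The closure contains neither all of R1 = {A1, A2, A3, A5, A6} nor all of R2 = {A4, A5}, so the common attributes are not a superkey of either fragment. The join is lossy.

No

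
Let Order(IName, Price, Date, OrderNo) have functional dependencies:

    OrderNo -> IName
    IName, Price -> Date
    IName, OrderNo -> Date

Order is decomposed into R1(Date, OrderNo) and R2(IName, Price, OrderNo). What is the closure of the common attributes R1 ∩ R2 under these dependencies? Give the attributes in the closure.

IName, Date, OrderNo

R1 ∩ R2 = {OrderNo}.
OrderNo → IName applies, adding IName
IName, OrderNo → Date applies, adding Date
Closure: {IName, Date, OrderNo}.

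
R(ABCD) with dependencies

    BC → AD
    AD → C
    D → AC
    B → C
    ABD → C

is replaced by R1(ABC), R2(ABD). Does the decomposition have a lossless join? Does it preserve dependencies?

Lossless test: (AB)⁺ = {ABCD}, which contains all of one fragment — lossless.
Dependency preservation: the restricted closure of {AD} across the fragments never reaches {C}, so AD → C cannot be enforced without a join — not preserved.

lossless but not dependency-preserving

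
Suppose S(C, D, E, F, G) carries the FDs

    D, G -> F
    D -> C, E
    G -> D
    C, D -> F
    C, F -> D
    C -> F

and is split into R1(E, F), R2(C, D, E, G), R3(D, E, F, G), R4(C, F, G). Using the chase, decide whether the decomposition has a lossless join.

Yes

Chase test. Columns are C, D, E, F, G; row i has aⱼ where attribute j ∈ Ri, else bᵢⱼ.
Initial tableau (one row per fragment):
  row 1: b11 b12 a3 a4 b15
  row 2: a1 a2 a3 b24 a5
  row 3: b31 a2 a3 a4 a5
  row 4: a1 b42 b43 a4 a5
Rows 2 and 3 agree on D, G; apply D, G→F and equate their F entries.
Rows 2 and 3 agree on D; apply D→C, E and equate their C, E entries.
Rows 2 and 4 agree on G; apply G→D and equate their D entries.
Rows 2 and 4 agree on D; apply D→C, E and equate their C, E entries.
Row 2 is now all distinguished symbols — the join is lossless.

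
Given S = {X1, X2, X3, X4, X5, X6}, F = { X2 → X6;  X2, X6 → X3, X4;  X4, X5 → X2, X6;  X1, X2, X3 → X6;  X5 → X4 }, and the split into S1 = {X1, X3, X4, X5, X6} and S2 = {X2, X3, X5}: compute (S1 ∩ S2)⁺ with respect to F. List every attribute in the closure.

X2, X3, X4, X5, X6

S1 ∩ S2 = {X3, X5}.
X5 → X4 applies, adding X4
X4, X5 → X2, X6 applies, adding X2, X6
Closure: {X2, X3, X4, X5, X6}.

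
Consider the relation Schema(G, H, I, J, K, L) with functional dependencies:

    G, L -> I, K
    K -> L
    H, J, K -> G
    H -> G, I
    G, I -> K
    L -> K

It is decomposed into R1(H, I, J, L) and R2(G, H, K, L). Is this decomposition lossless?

Yes

Common attributes: R1 ∩ R2 = {H, L}.
Closure of {H, L}: H → G, I applies, adding G, I; G, I → K applies, adding K. So (H, L)⁺ = {G, H, I, K, L}.
This closure contains every attribute of R2, so R1 ∩ R2 → R2. The join is lossless.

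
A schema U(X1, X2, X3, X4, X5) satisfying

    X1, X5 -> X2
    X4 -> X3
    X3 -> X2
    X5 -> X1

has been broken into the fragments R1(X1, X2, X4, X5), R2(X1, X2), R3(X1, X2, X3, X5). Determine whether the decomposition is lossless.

Chase test. Columns are X1, X2, X3, X4, X5; row i has aⱼ where attribute j ∈ Ri, else bᵢⱼ.
Initial tableau (one row per fragment):
  row 1: a1 a2 b13 a4 a5
  row 2: a1 a2 b23 b24 b25
  row 3: a1 a2 a3 b34 a5
No row becomes fully distinguished — the join is lossy.

No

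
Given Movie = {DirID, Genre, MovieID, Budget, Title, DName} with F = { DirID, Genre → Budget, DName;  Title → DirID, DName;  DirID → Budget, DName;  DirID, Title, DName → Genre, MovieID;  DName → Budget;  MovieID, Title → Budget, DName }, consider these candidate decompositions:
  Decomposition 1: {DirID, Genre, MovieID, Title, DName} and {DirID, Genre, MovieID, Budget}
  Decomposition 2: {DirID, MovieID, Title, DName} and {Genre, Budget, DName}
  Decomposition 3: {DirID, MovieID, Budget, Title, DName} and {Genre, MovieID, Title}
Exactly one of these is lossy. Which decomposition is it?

Decomposition 2

Decomposition 1: common = {DirID, Genre, MovieID}, closure = {DirID, Genre, MovieID, Budget, DName} → lossless.
Decomposition 2: common = {DName}, closure = {Budget, DName} → lossy.
Decomposition 3: common = {MovieID, Title}, closure = {DirID, Genre, MovieID, Budget, Title, DName} → lossless.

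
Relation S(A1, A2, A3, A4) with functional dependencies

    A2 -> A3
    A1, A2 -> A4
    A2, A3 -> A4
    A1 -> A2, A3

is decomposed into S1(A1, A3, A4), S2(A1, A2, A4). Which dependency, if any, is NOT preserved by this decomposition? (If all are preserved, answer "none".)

A2 -> A3

Check A2 → A3: no single fragment contains all of {A2, A3}, and the restricted closure of {A2} across the fragments never reaches {A3}.
A1, A2 → A4 is preserved.
A2, A3 → A4 is preserved.
A1 → A2, A3 is preserved.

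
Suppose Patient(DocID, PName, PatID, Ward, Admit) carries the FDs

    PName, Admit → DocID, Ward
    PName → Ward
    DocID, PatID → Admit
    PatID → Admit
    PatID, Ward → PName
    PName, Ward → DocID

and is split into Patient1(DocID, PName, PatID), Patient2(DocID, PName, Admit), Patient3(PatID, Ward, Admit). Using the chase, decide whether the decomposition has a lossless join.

No

Chase test. Columns are DocID, PName, PatID, Ward, Admit; row i has aⱼ where attribute j ∈ Patienti, else bᵢⱼ.
Initial tableau (one row per fragment):
  row 1: a1 a2 a3 b14 b15
  row 2: a1 a2 b23 b24 a5
  row 3: b31 b32 a3 a4 a5
Rows 1 and 2 agree on PName; apply PName→Ward and equate their Ward entries.
Rows 1 and 3 agree on PatID; apply PatID→Admit and equate their Admit entries.
No row becomes fully distinguished — the join is lossy.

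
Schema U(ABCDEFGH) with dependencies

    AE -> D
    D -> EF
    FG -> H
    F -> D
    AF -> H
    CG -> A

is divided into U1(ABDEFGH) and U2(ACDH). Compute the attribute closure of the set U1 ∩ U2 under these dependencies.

U1 ∩ U2 = {ADH}.
D → EF applies, adding EF
Closure: {ADEFH}.

ADEFH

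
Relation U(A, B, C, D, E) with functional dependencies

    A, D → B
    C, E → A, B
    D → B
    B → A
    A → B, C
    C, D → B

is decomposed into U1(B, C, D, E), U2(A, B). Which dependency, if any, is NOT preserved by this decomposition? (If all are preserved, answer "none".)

A, D → B: restricted closure across fragments reaches B.
C, E → A, B: restricted closure across fragments reaches A, B.
D → B lies within U1.
B → A lies within U2.
A → B, C: restricted closure across fragments reaches B, C.
C, D → B lies within U1.
Every dependency is enforceable on the fragments, so the decomposition is dependency-preserving.

none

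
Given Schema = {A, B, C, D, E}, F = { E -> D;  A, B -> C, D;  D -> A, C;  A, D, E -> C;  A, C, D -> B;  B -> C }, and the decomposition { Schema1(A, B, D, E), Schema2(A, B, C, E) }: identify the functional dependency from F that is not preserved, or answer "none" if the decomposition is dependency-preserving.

E → D lies within Schema1.
A, B → C, D: restricted closure across fragments reaches C, D.
D → A, C: restricted closure across fragments reaches A, C.
A, D, E → C: restricted closure across fragments reaches C.
A, C, D → B: restricted closure across fragments reaches B.
B → C lies within Schema2.
Every dependency is enforceable on the fragments, so the decomposition is dependency-preserving.

none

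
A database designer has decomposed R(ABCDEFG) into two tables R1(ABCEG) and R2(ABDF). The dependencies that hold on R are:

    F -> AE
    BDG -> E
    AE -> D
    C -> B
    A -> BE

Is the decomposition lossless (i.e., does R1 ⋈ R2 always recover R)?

No

Common attributes: R1 ∩ R2 = {AB}.
Closure of {AB}: A → BE applies, adding E; AE → D applies, adding D. So (AB)⁺ = {ABDE}.
The closure contains neither all of R1 = {ABCEG} nor all of R2 = {ABDF}, so the common attributes are not a superkey of either fragment. The join is lossy.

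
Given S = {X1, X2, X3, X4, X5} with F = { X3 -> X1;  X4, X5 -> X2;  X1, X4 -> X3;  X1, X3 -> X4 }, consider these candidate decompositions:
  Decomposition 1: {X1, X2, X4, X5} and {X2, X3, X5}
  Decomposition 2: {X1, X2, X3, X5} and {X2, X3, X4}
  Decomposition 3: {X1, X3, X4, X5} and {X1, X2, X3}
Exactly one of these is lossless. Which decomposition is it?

Decomposition 2

Decomposition 1: common = {X2, X5}, closure = {X2, X5} → lossy.
Decomposition 2: common = {X2, X3}, closure = {X1, X2, X3, X4} → lossless.
Decomposition 3: common = {X1, X3}, closure = {X1, X3, X4} → lossy.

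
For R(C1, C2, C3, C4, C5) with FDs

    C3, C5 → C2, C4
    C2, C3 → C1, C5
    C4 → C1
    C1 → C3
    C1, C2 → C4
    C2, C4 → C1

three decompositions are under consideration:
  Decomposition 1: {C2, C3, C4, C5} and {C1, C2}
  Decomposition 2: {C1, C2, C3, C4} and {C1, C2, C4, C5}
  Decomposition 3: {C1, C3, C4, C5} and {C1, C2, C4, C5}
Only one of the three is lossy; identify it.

Decomposition 1

Decomposition 1: common = {C2}, closure = {C2} → lossy.
Decomposition 2: common = {C1, C2, C4}, closure = {C1, C2, C3, C4, C5} → lossless.
Decomposition 3: common = {C1, C4, C5}, closure = {C1, C2, C3, C4, C5} → lossless.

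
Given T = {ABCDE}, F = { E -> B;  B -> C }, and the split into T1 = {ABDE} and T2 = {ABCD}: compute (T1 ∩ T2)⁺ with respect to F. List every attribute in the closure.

ABCD

T1 ∩ T2 = {ABD}.
B → C applies, adding C
Closure: {ABCD}.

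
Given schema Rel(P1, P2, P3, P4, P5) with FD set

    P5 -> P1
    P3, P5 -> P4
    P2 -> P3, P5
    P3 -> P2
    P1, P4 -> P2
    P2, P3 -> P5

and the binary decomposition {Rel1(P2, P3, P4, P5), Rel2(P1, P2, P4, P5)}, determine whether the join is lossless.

Common attributes: Rel1 ∩ Rel2 = {P2, P4, P5}.
Closure of {P2, P4, P5}: P5 → P1 applies, adding P1; P2 → P3, P5 applies, adding P3. So (P2, P4, P5)⁺ = {P1, P2, P3, P4, P5}.
This closure contains every attribute of Rel1, so Rel1 ∩ Rel2 → Rel1. The join is lossless.

Yes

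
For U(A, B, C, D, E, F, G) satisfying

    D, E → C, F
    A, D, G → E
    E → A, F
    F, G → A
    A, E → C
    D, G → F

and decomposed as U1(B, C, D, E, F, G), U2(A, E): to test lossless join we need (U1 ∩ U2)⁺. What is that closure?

A, C, E, F

U1 ∩ U2 = {E}.
E → A, F applies, adding A, F
A, E → C applies, adding C
Closure: {A, C, E, F}.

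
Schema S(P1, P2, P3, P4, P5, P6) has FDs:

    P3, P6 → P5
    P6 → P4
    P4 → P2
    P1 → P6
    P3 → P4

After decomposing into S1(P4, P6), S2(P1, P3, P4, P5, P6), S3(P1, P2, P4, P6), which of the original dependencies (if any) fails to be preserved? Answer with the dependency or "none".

P3, P6 → P5 lies within S2.
P6 → P4 lies within S1.
P4 → P2 lies within S3.
P1 → P6 lies within S2.
P3 → P4 lies within S2.
Every dependency is enforceable on the fragments, so the decomposition is dependency-preserving.

none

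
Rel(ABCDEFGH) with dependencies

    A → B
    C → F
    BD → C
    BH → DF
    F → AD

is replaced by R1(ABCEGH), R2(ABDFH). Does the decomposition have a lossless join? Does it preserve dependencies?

lossless but not dependency-preserving

Lossless test: (ABH)⁺ = {ABCDFH}, which contains all of one fragment — lossless.
Dependency preservation: the restricted closure of {C} across the fragments never reaches {F}, so C → F cannot be enforced without a join — not preserved.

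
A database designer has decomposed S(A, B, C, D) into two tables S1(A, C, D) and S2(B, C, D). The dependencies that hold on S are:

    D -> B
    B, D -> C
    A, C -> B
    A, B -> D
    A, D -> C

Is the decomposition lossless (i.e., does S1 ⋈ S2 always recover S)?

Common attributes: S1 ∩ S2 = {C, D}.
Closure of {C, D}: D → B applies, adding B. So (C, D)⁺ = {B, C, D}.
This closure contains every attribute of S2, so S1 ∩ S2 → S2. The join is lossless.

Yes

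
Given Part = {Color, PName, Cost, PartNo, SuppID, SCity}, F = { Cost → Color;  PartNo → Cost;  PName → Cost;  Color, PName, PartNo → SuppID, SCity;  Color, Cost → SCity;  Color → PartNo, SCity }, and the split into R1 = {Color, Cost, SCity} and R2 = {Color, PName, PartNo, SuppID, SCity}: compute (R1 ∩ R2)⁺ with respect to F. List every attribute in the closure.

Color, Cost, PartNo, SCity

R1 ∩ R2 = {Color, SCity}.
Color → PartNo, SCity applies, adding PartNo
PartNo → Cost applies, adding Cost
Closure: {Color, Cost, PartNo, SCity}.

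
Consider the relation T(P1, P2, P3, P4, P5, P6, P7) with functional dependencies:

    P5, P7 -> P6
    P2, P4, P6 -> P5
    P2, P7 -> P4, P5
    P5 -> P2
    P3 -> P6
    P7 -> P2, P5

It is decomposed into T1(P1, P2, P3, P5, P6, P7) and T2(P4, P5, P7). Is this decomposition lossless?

Yes

Common attributes: T1 ∩ T2 = {P5, P7}.
Closure of {P5, P7}: P5, P7 → P6 applies, adding P6; P5 → P2 applies, adding P2; P2, P7 → P4, P5 applies, adding P4. So (P5, P7)⁺ = {P2, P4, P5, P6, P7}.
This closure contains every attribute of T2, so T1 ∩ T2 → T2. The join is lossless.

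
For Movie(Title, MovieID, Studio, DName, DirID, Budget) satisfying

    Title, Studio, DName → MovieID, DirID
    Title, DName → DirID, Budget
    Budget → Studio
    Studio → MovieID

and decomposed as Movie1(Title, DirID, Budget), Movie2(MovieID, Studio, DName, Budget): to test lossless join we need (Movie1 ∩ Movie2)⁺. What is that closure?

Movie1 ∩ Movie2 = {Budget}.
Budget → Studio applies, adding Studio
Studio → MovieID applies, adding MovieID
Closure: {MovieID, Studio, Budget}.

MovieID, Studio, Budget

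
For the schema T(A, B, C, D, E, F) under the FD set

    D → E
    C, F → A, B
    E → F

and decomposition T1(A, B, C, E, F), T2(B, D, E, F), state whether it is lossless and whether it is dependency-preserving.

Lossless test: (B, E, F)⁺ = {B, E, F}, which is a superkey of neither fragment — lossy.
Dependency preservation: every FD's attributes lie within a single fragment, so each can be enforced locally — preserved.

lossy but dependency-preserving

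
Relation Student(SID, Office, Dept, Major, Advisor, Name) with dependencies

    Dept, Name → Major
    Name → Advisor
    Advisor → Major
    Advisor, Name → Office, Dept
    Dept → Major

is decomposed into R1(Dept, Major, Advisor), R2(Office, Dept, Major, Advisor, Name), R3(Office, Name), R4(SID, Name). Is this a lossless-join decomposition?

Chase test. Columns are SID, Office, Dept, Major, Advisor, Name; row i has aⱼ where attribute j ∈ Ri, else bᵢⱼ.
Initial tableau (one row per fragment):
  row 1: b11 b12 a3 a4 a5 b16
  row 2: b21 a2 a3 a4 a5 a6
  row 3: b31 a2 b33 b34 b35 a6
  row 4: a1 b42 b43 b44 b45 a6
Rows 2 and 3 agree on Name; apply Name→Advisor and equate their Advisor entries.
Rows 2 and 4 agree on Name; apply Name→Advisor and equate their Advisor entries.
Rows 1 and 3 agree on Advisor; apply Advisor→Major and equate their Major entries.
Rows 1 and 4 agree on Advisor; apply Advisor→Major and equate their Major entries.
Rows 2 and 3 agree on Advisor, Name; apply Advisor, Name→Office, Dept and equate their Office, Dept entries.
Rows 2 and 4 agree on Advisor, Name; apply Advisor, Name→Office, Dept and equate their Office, Dept entries.
Row 4 is now all distinguished symbols — the join is lossless.

Yes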